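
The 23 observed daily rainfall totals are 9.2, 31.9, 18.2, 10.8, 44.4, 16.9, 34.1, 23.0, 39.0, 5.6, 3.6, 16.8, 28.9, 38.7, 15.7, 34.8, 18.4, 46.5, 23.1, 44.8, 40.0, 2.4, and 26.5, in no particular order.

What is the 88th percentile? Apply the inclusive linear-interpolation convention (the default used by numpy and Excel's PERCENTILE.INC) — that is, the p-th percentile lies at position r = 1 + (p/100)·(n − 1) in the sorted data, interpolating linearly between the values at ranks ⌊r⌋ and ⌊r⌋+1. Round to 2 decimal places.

Sorted: 2.4, 3.6, 5.6, 9.2, 10.8, 15.7, 16.8, 16.9, 18.2, 18.4, 23.0, 23.1, 26.5, 28.9, 31.9, 34.1, 34.8, 38.7, 39.0, 40.0, 44.4, 44.8, 46.5.
n = 23.
r = 1 + (88/100)·(23 − 1) = 1 + 19.36 = 20.36.
Rank 20 is 40.0 and rank 21 is 44.4.
Interpolate: 40.0 + 0.36·(44.4 − 40.0) = 40.0 + 0.36·4.4 = 41.584.

41.58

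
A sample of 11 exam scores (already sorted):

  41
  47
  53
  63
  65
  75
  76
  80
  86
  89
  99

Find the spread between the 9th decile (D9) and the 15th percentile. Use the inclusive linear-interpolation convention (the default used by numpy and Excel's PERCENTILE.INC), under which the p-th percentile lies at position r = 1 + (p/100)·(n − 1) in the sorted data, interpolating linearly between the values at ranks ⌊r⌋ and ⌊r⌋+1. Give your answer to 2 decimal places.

n = 11.
P15: r = 2.5; ranks 2–3 are 47, 53; interpolating gives 50.
P90: r = 10 (integer) → 89.
Difference: 89 − 50 = 39.

39.00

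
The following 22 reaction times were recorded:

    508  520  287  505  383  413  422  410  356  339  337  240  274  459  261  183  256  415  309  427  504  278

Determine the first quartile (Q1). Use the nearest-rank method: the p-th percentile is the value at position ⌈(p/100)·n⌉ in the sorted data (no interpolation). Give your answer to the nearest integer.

Sorted: 183, 240, 256, 261, 274, 278, 287, 309, 337, 339, 356, 383, 410, 413, 415, 422, 427, 459, 504, 505, 508, 520.
n = 22.
Position = ⌈25/100 · 22⌉ = ⌈5.5⌉ = 6.
The value at rank 6 is 278.

278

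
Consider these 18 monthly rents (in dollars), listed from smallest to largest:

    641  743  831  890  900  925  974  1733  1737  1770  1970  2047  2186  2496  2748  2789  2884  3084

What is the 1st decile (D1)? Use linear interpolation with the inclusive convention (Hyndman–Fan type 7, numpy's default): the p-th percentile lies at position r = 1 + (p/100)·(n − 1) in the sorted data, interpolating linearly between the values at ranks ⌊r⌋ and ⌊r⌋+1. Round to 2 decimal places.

n = 18.
r = 1 + (10/100)·(18 − 1) = 1 + 1.7 = 2.7.
Rank 2 is 743 and rank 3 is 831.
Interpolate: 743 + 0.7·(831 − 743) = 743 + 0.7·88 = 804.6.

804.60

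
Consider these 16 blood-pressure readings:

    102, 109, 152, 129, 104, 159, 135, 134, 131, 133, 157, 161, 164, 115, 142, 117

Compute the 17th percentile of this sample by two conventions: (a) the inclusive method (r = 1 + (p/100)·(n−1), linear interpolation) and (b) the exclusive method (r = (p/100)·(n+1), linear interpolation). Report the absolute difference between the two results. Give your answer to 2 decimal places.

3.85

Sorted: 102, 104, 109, 115, 117, 129, 131, 133, 134, 135, 142, 152, 157, 159, 161, 164.
n = 16.
(a) r = 3.55; between ranks 3 (109) and 4 (115): 112.3.
(b) r = 2.89; between ranks 2 (104) and 3 (109): 108.45.
|112.3 − 108.45| = 3.85.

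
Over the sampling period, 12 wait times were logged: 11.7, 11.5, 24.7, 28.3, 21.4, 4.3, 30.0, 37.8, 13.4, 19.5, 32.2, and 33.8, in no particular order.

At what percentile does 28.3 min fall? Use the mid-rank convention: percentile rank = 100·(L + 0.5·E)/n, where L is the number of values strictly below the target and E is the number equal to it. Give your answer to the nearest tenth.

Sorted: 4.3, 11.5, 11.7, 13.4, 19.5, 21.4, 24.7, 28.3, 30.0, 32.2, 33.8, 37.8.
Count below 28.3: L = 7; count equal: E = 1; n = 12.
Percentile rank = 100·(7 + 0.5·1)/12 = 100·7.5/12 = 62.5.

62.5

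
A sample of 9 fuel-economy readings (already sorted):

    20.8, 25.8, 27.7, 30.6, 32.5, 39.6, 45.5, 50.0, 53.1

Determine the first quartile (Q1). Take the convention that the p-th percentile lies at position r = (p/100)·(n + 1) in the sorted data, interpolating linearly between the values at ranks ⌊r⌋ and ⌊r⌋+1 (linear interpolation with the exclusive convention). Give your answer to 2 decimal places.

n = 9.
r = (25/100)·(9 + 1) = 2.5.
Rank 2 is 25.8 and rank 3 is 27.7.
Interpolate: 25.8 + 0.5·(27.7 − 25.8) = 25.8 + 0.5·1.9 = 26.75.

26.75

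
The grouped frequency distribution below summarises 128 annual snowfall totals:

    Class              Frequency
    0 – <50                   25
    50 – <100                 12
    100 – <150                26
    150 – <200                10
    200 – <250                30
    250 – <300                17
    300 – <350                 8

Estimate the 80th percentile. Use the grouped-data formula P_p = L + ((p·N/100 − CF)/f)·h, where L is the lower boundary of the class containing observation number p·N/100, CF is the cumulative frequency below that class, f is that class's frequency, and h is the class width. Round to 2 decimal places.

N = 128; target position k = 80/100 · 128 = 102.4.
Cumulative frequencies: 25, 37, 63, 73, 103, 120, 128.
Observation 102.4 falls in the class 200 – <250.
L = 200, CF = 73, f = 30, h = 50.
P80 = 200 + ((102.4 − 73)/30)·50 = 200 + 49 = 249.

249.00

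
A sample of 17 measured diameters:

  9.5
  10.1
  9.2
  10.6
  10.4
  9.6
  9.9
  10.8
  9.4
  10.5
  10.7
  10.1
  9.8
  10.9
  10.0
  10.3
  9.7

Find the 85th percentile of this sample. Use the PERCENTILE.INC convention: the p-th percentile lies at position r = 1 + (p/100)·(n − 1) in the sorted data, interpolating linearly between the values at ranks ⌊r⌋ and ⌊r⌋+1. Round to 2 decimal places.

Sorted: 9.2, 9.4, 9.5, 9.6, 9.7, 9.8, 9.9, 10.0, 10.1, 10.1, 10.3, 10.4, 10.5, 10.6, 10.7, 10.8, 10.9.
n = 17.
r = 1 + (85/100)·(17 − 1) = 1 + 13.6 = 14.6.
Rank 14 is 10.6 and rank 15 is 10.7.
Interpolate: 10.6 + 0.6·(10.7 − 10.6) = 10.6 + 0.6·0.1 = 10.66.

10.66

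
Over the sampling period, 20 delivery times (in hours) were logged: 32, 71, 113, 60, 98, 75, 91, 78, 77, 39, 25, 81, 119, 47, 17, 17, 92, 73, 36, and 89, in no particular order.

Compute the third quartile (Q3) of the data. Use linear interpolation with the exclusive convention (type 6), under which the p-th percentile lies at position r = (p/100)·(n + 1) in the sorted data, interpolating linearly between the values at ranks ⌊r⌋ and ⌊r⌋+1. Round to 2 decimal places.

Sorted: 17, 17, 25, 32, 36, 39, 47, 60, 71, 73, 75, 77, 78, 81, 89, 91, 92, 98, 113, 119.
n = 20.
r = (75/100)·(20 + 1) = 15.75.
Rank 15 is 89 and rank 16 is 91.
Interpolate: 89 + 0.75·(91 − 89) = 89 + 0.75·2 = 90.5.

90.50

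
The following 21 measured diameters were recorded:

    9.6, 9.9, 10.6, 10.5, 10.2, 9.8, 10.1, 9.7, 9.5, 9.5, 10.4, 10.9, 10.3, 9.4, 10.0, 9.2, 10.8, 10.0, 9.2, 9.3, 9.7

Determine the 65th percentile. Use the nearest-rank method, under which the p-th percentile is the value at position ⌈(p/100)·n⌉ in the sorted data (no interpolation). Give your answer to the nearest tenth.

Sorted: 9.2, 9.2, 9.3, 9.4, 9.5, 9.5, 9.6, 9.7, 9.7, 9.8, 9.9, 10.0, 10.0, 10.1, 10.2, 10.3, 10.4, 10.5, 10.6, 10.8, 10.9.
n = 21.
Position = ⌈65/100 · 21⌉ = ⌈13.65⌉ = 14.
The value at rank 14 is 10.1.

10.1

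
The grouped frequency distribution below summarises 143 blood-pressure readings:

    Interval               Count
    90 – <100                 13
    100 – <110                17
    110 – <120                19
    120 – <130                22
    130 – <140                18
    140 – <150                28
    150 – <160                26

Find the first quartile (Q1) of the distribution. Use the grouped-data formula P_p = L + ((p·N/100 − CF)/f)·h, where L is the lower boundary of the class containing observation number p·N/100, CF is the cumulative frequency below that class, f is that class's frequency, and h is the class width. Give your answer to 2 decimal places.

N = 143; target position k = 25/100 · 143 = 35.75.
Cumulative frequencies: 13, 30, 49, 71, 89, 117, 143.
Observation 35.75 falls in the class 110 – <120.
L = 110, CF = 30, f = 19, h = 10.
P25 = 110 + ((35.75 − 30)/19)·10 = 110 + 3.02632 = 113.026.

113.03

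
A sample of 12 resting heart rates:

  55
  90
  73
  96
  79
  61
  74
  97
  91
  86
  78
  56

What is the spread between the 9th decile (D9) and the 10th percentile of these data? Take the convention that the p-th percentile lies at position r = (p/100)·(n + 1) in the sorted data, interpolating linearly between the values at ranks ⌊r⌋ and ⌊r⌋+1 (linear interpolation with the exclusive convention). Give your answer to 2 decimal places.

Sorted: 55, 56, 61, 73, 74, 78, 79, 86, 90, 91, 96, 97.
n = 12.
P10: r = 1.3; ranks 1–2 are 55, 56; interpolating gives 55.3.
P90: r = 11.7; ranks 11–12 are 96, 97; interpolating gives 96.7.
Difference: 96.7 − 55.3 = 41.4.

41.40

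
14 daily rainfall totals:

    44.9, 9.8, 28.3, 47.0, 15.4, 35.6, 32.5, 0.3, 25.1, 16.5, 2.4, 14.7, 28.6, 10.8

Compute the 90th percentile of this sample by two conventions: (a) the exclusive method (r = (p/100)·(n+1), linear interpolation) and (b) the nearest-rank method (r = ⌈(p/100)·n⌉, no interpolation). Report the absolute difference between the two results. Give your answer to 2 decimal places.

1.05

Sorted: 0.3, 2.4, 9.8, 10.8, 14.7, 15.4, 16.5, 25.1, 28.3, 28.6, 32.5, 35.6, 44.9, 47.0.
n = 14.
(a) r = 13.5; between ranks 13 (44.9) and 14 (47.0): 45.95.
(b) the nearest-rank method: rank 13 → 44.9.
|45.95 − 44.9| = 1.05.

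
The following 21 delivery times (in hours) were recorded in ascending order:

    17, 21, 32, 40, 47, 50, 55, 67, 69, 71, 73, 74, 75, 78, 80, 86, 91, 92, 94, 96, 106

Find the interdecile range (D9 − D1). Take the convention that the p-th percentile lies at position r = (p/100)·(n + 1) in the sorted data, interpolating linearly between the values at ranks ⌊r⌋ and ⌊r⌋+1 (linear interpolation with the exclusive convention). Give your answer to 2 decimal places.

n = 21.
P10: r = 2.2; ranks 2–3 are 21, 32; interpolating gives 23.2.
P90: r = 19.8; ranks 19–20 are 94, 96; interpolating gives 95.6.
Difference: 95.6 − 23.2 = 72.4.

72.40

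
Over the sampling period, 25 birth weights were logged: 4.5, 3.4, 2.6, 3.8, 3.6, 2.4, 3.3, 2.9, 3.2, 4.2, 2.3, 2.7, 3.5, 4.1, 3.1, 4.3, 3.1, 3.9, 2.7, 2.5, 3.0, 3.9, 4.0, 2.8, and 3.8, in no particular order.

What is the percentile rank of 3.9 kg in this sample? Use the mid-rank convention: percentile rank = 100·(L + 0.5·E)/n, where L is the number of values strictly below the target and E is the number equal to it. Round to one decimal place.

76.0

Sorted: 2.3, 2.4, 2.5, 2.6, 2.7, 2.7, 2.8, 2.9, 3.0, 3.1, 3.1, 3.2, 3.3, 3.4, 3.5, 3.6, 3.8, 3.8, 3.9, 3.9, 4.0, 4.1, 4.2, 4.3, 4.5.
Count below 3.9: L = 18; count equal: E = 2; n = 25.
Percentile rank = 100·(18 + 0.5·2)/25 = 100·19/25 = 76.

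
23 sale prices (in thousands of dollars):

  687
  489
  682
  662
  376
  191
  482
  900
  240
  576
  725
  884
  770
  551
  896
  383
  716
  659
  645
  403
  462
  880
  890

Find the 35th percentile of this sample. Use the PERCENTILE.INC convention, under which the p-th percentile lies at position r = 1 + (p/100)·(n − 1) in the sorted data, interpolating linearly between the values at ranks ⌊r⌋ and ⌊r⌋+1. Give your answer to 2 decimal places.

532.40

Sorted: 191, 240, 376, 383, 403, 462, 482, 489, 551, 576, 645, 659, 662, 682, 687, 716, 725, 770, 880, 884, 890, 896, 900.
n = 23.
r = 1 + (35/100)·(23 − 1) = 1 + 7.7 = 8.7.
Rank 8 is 489 and rank 9 is 551.
Interpolate: 489 + 0.7·(551 − 489) = 489 + 0.7·62 = 532.4.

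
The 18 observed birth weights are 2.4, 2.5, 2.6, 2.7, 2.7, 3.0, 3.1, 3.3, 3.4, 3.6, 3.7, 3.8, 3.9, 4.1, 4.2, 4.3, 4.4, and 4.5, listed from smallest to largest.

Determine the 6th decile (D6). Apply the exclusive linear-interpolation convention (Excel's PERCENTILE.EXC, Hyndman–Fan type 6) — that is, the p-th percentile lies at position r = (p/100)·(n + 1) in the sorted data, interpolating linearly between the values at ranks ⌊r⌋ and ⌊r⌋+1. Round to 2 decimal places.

3.74

n = 18.
r = (60/100)·(18 + 1) = 11.4.
Rank 11 is 3.7 and rank 12 is 3.8.
Interpolate: 3.7 + 0.4·(3.8 − 3.7) = 3.7 + 0.4·0.1 = 3.74.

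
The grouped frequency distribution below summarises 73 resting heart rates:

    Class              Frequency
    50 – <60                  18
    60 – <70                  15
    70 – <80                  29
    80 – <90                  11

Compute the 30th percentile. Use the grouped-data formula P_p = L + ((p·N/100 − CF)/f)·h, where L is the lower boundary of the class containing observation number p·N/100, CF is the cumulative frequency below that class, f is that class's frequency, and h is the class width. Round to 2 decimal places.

N = 73; target position k = 30/100 · 73 = 21.9.
Cumulative frequencies: 18, 33, 62, 73.
Observation 21.9 falls in the class 60 – <70.
L = 60, CF = 18, f = 15, h = 10.
P30 = 60 + ((21.9 − 18)/15)·10 = 60 + 2.6 = 62.6.

62.60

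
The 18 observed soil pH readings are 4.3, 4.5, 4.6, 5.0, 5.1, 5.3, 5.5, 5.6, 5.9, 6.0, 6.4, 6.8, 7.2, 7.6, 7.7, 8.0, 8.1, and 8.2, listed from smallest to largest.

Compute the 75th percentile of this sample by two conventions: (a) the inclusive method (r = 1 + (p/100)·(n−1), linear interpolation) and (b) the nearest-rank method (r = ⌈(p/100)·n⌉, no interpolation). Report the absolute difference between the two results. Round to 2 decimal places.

n = 18.
(a) r = 13.75; between ranks 13 (7.2) and 14 (7.6): 7.5.
(b) the nearest-rank method: rank 14 → 7.6.
|7.5 − 7.6| = 0.1.

0.10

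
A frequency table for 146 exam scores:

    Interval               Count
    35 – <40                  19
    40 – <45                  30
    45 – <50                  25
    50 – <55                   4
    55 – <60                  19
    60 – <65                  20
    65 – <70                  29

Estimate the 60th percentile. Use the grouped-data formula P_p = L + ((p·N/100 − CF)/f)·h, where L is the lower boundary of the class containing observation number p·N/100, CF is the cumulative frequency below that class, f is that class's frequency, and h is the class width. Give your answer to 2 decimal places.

57.53

N = 146; target position k = 60/100 · 146 = 87.6.
Cumulative frequencies: 19, 49, 74, 78, 97, 117, 146.
Observation 87.6 falls in the class 55 – <60.
L = 55, CF = 78, f = 19, h = 5.
P60 = 55 + ((87.6 − 78)/19)·5 = 55 + 2.52632 = 57.5263.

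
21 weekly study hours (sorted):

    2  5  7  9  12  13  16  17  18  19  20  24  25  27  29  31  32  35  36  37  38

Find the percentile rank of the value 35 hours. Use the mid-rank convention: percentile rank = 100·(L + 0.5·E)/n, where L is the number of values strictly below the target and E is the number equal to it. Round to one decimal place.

83.3

Count below 35: L = 17; count equal: E = 1; n = 21.
Percentile rank = 100·(17 + 0.5·1)/21 = 100·17.5/21 = 83.33.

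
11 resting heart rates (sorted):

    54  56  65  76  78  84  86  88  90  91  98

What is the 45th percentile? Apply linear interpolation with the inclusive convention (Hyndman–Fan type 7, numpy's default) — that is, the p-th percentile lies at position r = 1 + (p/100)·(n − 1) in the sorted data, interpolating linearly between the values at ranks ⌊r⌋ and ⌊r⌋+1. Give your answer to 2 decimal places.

81.00

n = 11.
r = 1 + (45/100)·(11 − 1) = 1 + 4.5 = 5.5.
Rank 5 is 78 and rank 6 is 84.
Interpolate: 78 + 0.5·(84 − 78) = 78 + 0.5·6 = 81.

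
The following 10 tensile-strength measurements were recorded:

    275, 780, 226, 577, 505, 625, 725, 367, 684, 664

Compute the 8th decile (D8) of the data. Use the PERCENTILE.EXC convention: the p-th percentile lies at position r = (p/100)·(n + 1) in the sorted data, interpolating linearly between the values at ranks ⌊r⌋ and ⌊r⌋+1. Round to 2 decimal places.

716.80

Sorted: 226, 275, 367, 505, 577, 625, 664, 684, 725, 780.
n = 10.
r = (80/100)·(10 + 1) = 8.8.
Rank 8 is 684 and rank 9 is 725.
Interpolate: 684 + 0.8·(725 − 684) = 684 + 0.8·41 = 716.8.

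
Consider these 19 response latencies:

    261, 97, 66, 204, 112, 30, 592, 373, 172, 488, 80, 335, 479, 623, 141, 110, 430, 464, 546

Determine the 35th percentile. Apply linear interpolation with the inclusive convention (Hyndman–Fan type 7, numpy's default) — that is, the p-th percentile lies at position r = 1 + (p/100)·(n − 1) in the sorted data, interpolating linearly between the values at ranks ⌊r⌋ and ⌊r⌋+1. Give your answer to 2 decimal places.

150.30

Sorted: 30, 66, 80, 97, 110, 112, 141, 172, 204, 261, 335, 373, 430, 464, 479, 488, 546, 592, 623.
n = 19.
r = 1 + (35/100)·(19 − 1) = 1 + 6.3 = 7.3.
Rank 7 is 141 and rank 8 is 172.
Interpolate: 141 + 0.3·(172 − 141) = 141 + 0.3·31 = 150.3.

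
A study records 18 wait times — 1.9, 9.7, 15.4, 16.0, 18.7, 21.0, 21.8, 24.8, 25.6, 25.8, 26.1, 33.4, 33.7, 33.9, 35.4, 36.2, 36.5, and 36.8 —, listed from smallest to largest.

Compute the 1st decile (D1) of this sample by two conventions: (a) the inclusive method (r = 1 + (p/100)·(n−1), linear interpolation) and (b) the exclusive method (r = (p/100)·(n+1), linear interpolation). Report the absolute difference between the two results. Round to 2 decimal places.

n = 18.
(a) r = 2.7; between ranks 2 (9.7) and 3 (15.4): 13.69.
(b) r = 1.9; between ranks 1 (1.9) and 2 (9.7): 8.92.
|13.69 − 8.92| = 4.77.

4.77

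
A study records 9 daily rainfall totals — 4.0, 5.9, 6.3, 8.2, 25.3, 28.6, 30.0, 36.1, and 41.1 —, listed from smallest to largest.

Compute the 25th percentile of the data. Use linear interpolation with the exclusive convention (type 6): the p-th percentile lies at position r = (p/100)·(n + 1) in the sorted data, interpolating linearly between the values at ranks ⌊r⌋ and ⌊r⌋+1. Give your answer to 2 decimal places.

6.10

n = 9.
r = (25/100)·(9 + 1) = 2.5.
Rank 2 is 5.9 and rank 3 is 6.3.
Interpolate: 5.9 + 0.5·(6.3 − 5.9) = 5.9 + 0.5·0.4 = 6.1.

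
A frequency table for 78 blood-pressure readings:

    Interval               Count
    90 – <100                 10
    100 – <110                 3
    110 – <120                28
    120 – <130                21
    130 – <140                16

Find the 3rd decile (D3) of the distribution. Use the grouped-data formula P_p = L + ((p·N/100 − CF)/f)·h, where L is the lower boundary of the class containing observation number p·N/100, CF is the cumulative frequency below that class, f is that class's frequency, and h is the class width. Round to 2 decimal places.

N = 78; target position k = 30/100 · 78 = 23.4.
Cumulative frequencies: 10, 13, 41, 62, 78.
Observation 23.4 falls in the class 110 – <120.
L = 110, CF = 13, f = 28, h = 10.
P30 = 110 + ((23.4 − 13)/28)·10 = 110 + 3.71429 = 113.714.

113.71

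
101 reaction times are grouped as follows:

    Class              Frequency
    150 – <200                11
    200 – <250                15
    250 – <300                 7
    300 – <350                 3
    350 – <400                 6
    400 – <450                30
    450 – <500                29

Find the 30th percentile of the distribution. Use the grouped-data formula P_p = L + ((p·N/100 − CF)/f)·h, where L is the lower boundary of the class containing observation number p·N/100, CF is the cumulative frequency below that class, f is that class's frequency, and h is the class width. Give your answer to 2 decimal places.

280.71

N = 101; target position k = 30/100 · 101 = 30.3.
Cumulative frequencies: 11, 26, 33, 36, 42, 72, 101.
Observation 30.3 falls in the class 250 – <300.
L = 250, CF = 26, f = 7, h = 50.
P30 = 250 + ((30.3 − 26)/7)·50 = 250 + 30.7143 = 280.714.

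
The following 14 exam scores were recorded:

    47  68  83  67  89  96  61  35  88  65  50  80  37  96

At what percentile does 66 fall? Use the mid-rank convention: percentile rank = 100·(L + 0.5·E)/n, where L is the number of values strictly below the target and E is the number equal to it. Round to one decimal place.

Sorted: 35, 37, 47, 50, 61, 65, 67, 68, 80, 83, 88, 89, 96, 96.
Count below 66: L = 6; count equal: E = 0; n = 14.
Percentile rank = 100·(6 + 0.5·0)/14 = 100·6/14 = 42.86.

42.9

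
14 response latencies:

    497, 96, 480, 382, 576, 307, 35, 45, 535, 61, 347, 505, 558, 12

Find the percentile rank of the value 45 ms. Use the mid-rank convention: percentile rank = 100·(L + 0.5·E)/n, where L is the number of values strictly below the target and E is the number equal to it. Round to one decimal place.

17.9

Sorted: 12, 35, 45, 61, 96, 307, 347, 382, 480, 497, 505, 535, 558, 576.
Count below 45: L = 2; count equal: E = 1; n = 14.
Percentile rank = 100·(2 + 0.5·1)/14 = 100·2.5/14 = 17.86.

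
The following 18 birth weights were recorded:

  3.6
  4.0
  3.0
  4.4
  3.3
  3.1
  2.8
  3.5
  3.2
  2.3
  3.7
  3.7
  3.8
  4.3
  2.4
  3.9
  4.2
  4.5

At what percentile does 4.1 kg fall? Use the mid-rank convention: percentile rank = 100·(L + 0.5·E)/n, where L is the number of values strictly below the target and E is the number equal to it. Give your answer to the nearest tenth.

77.8

Sorted: 2.3, 2.4, 2.8, 3.0, 3.1, 3.2, 3.3, 3.5, 3.6, 3.7, 3.7, 3.8, 3.9, 4.0, 4.2, 4.3, 4.4, 4.5.
Count below 4.1: L = 14; count equal: E = 0; n = 18.
Percentile rank = 100·(14 + 0.5·0)/18 = 100·14/18 = 77.78.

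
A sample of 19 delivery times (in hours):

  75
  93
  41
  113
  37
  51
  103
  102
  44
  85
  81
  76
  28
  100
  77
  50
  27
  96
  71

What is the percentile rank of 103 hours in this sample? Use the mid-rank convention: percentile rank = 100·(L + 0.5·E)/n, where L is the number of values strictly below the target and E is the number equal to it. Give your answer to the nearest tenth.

92.1

Sorted: 27, 28, 37, 41, 44, 50, 51, 71, 75, 76, 77, 81, 85, 93, 96, 100, 102, 103, 113.
Count below 103: L = 17; count equal: E = 1; n = 19.
Percentile rank = 100·(17 + 0.5·1)/19 = 100·17.5/19 = 92.11.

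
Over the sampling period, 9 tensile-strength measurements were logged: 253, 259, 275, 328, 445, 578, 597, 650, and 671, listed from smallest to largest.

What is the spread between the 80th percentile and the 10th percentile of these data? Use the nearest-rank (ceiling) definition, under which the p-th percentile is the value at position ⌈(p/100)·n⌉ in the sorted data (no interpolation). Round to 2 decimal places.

397.00

n = 9.
P10: rank ⌈10/100·9⌉ = 1 → 253.
P80: rank ⌈80/100·9⌉ = 8 → 650.
Difference: 650 − 253 = 397.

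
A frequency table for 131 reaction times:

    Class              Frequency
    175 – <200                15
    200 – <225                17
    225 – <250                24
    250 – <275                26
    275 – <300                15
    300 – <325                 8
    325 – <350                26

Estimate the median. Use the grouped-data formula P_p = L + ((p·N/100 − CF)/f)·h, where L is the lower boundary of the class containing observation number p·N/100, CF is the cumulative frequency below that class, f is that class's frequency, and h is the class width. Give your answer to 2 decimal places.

N = 131; target position k = 50/100 · 131 = 65.5.
Cumulative frequencies: 15, 32, 56, 82, 97, 105, 131.
Observation 65.5 falls in the class 250 – <275.
L = 250, CF = 56, f = 26, h = 25.
P50 = 250 + ((65.5 − 56)/26)·25 = 250 + 9.13462 = 259.135.

259.13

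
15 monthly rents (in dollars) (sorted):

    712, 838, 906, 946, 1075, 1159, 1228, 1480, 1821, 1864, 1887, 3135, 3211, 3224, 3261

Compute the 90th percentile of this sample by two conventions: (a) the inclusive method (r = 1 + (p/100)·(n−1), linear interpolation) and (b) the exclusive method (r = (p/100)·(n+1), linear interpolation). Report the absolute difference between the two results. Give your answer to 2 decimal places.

n = 15.
(a) r = 13.6; between ranks 13 (3211) and 14 (3224): 3218.8.
(b) r = 14.4; between ranks 14 (3224) and 15 (3261): 3238.8.
|3218.8 − 3238.8| = 20.

20.00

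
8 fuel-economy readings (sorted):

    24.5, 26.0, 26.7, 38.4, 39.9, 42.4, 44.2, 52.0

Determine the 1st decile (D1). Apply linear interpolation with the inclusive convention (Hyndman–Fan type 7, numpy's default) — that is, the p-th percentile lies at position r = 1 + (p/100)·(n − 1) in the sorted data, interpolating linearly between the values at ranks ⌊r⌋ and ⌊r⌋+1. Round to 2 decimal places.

25.55

n = 8.
r = 1 + (10/100)·(8 − 1) = 1 + 0.7 = 1.7.
Rank 1 is 24.5 and rank 2 is 26.0.
Interpolate: 24.5 + 0.7·(26.0 − 24.5) = 24.5 + 0.7·1.5 = 25.55.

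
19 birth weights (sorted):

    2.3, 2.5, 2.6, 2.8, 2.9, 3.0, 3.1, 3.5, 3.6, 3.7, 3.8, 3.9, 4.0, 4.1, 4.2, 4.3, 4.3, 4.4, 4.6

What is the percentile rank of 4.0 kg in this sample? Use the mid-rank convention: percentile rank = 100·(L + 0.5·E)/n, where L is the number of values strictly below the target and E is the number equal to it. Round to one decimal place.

65.8

Count below 4.0: L = 12; count equal: E = 1; n = 19.
Percentile rank = 100·(12 + 0.5·1)/19 = 100·12.5/19 = 65.79.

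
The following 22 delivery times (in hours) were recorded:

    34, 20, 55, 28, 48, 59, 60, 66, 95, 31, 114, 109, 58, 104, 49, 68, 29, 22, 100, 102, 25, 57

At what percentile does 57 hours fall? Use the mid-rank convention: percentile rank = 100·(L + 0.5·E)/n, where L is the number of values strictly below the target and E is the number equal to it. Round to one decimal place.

Sorted: 20, 22, 25, 28, 29, 31, 34, 48, 49, 55, 57, 58, 59, 60, 66, 68, 95, 100, 102, 104, 109, 114.
Count below 57: L = 10; count equal: E = 1; n = 22.
Percentile rank = 100·(10 + 0.5·1)/22 = 100·10.5/22 = 47.73.

47.7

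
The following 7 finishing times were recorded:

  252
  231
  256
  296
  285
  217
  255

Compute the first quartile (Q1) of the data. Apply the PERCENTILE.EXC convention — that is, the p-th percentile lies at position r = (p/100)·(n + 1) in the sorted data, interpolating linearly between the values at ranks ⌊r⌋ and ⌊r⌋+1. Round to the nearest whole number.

231

Sorted: 217, 231, 252, 255, 256, 285, 296.
n = 7.
r = (25/100)·(7 + 1) = 2.
r is an integer, so P25 is the value at rank 2: 231.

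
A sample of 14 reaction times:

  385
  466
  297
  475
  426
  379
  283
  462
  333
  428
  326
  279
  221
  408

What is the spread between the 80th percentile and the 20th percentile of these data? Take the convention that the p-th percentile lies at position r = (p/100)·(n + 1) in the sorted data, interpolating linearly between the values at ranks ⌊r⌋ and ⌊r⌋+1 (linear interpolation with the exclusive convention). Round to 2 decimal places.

Sorted: 221, 279, 283, 297, 326, 333, 379, 385, 408, 426, 428, 462, 466, 475.
n = 14.
P20: r = 3 (integer) → 283.
P80: r = 12 (integer) → 462.
Difference: 462 − 283 = 179.

179.00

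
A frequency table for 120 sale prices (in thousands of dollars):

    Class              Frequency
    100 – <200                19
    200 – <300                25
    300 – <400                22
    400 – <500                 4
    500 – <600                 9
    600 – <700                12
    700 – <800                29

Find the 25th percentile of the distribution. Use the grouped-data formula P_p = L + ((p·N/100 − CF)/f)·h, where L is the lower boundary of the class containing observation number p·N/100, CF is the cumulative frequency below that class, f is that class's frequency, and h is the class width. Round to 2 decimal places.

244.00

N = 120; target position k = 25/100 · 120 = 30.
Cumulative frequencies: 19, 44, 66, 70, 79, 91, 120.
Observation 30 falls in the class 200 – <300.
L = 200, CF = 19, f = 25, h = 100.
P25 = 200 + ((30 − 19)/25)·100 = 200 + 44 = 244.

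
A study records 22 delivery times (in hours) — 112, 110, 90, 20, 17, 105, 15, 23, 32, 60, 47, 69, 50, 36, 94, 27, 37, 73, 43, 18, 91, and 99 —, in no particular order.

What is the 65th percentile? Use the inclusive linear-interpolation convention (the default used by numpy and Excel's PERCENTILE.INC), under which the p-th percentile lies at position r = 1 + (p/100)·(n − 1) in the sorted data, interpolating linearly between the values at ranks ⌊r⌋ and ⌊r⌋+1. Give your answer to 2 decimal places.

Sorted: 15, 17, 18, 20, 23, 27, 32, 36, 37, 43, 47, 50, 60, 69, 73, 90, 91, 94, 99, 105, 110, 112.
n = 22.
r = 1 + (65/100)·(22 − 1) = 1 + 13.65 = 14.65.
Rank 14 is 69 and rank 15 is 73.
Interpolate: 69 + 0.65·(73 − 69) = 69 + 0.65·4 = 71.6.

71.60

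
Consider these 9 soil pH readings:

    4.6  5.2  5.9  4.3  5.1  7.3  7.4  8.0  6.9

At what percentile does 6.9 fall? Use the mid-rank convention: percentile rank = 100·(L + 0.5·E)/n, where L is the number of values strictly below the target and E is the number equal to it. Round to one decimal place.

Sorted: 4.3, 4.6, 5.1, 5.2, 5.9, 6.9, 7.3, 7.4, 8.0.
Count below 6.9: L = 5; count equal: E = 1; n = 9.
Percentile rank = 100·(5 + 0.5·1)/9 = 100·5.5/9 = 61.11.

61.1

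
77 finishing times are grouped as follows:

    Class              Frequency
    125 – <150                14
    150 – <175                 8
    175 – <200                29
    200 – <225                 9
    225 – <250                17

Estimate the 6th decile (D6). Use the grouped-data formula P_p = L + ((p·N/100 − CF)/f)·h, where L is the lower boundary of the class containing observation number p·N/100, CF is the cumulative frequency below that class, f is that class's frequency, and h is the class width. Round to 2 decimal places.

N = 77; target position k = 60/100 · 77 = 46.2.
Cumulative frequencies: 14, 22, 51, 60, 77.
Observation 46.2 falls in the class 175 – <200.
L = 175, CF = 22, f = 29, h = 25.
P60 = 175 + ((46.2 − 22)/29)·25 = 175 + 20.8621 = 195.862.

195.86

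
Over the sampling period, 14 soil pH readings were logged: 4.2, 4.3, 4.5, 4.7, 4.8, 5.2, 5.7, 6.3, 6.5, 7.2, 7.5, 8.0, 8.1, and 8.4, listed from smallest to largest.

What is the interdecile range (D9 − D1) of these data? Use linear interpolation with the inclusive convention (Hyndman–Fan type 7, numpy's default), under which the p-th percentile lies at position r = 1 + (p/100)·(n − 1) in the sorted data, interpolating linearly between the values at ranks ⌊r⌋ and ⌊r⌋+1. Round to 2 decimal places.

3.71

n = 14.
P10: r = 2.3; ranks 2–3 are 4.3, 4.5; interpolating gives 4.36.
P90: r = 12.7; ranks 12–13 are 8.0, 8.1; interpolating gives 8.07.
Difference: 8.07 − 4.36 = 3.71.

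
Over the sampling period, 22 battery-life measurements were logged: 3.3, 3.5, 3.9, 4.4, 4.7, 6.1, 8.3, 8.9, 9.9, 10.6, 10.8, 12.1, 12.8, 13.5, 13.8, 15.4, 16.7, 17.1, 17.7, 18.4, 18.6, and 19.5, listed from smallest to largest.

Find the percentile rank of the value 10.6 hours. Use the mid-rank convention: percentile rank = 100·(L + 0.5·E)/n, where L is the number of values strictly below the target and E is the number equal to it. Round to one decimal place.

43.2

Count below 10.6: L = 9; count equal: E = 1; n = 22.
Percentile rank = 100·(9 + 0.5·1)/22 = 100·9.5/22 = 43.18.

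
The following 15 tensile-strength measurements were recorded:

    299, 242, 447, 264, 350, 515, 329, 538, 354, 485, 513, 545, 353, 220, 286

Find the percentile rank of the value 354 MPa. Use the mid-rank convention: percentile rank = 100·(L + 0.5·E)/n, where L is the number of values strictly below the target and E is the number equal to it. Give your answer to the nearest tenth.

56.7

Sorted: 220, 242, 264, 286, 299, 329, 350, 353, 354, 447, 485, 513, 515, 538, 545.
Count below 354: L = 8; count equal: E = 1; n = 15.
Percentile rank = 100·(8 + 0.5·1)/15 = 100·8.5/15 = 56.67.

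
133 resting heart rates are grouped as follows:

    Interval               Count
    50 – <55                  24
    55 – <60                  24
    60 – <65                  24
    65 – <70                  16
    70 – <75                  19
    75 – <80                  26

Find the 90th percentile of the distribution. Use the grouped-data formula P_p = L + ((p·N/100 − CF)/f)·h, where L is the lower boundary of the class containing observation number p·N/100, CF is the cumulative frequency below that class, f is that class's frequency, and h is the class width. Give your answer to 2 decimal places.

77.44

N = 133; target position k = 90/100 · 133 = 119.7.
Cumulative frequencies: 24, 48, 72, 88, 107, 133.
Observation 119.7 falls in the class 75 – <80.
L = 75, CF = 107, f = 26, h = 5.
P90 = 75 + ((119.7 − 107)/26)·5 = 75 + 2.44231 = 77.4423.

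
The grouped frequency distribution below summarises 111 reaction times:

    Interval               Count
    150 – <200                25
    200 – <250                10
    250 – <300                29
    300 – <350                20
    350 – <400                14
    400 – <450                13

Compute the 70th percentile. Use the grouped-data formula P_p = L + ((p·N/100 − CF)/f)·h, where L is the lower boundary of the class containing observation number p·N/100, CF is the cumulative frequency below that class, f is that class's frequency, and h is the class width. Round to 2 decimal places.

334.25

N = 111; target position k = 70/100 · 111 = 77.7.
Cumulative frequencies: 25, 35, 64, 84, 98, 111.
Observation 77.7 falls in the class 300 – <350.
L = 300, CF = 64, f = 20, h = 50.
P70 = 300 + ((77.7 − 64)/20)·50 = 300 + 34.25 = 334.25.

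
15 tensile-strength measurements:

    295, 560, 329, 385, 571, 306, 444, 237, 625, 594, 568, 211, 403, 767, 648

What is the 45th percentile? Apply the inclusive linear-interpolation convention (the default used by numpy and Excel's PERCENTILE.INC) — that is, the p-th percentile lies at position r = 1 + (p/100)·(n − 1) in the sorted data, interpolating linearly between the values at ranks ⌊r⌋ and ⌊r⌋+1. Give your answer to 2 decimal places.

415.30

Sorted: 211, 237, 295, 306, 329, 385, 403, 444, 560, 568, 571, 594, 625, 648, 767.
n = 15.
r = 1 + (45/100)·(15 − 1) = 1 + 6.3 = 7.3.
Rank 7 is 403 and rank 8 is 444.
Interpolate: 403 + 0.3·(444 − 403) = 403 + 0.3·41 = 415.3.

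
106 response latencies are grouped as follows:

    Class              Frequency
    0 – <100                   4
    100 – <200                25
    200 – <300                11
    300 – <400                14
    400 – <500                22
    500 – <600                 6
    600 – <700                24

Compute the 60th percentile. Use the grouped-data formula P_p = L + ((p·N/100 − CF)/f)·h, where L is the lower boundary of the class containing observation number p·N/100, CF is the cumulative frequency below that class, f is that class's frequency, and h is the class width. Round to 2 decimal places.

N = 106; target position k = 60/100 · 106 = 63.6.
Cumulative frequencies: 4, 29, 40, 54, 76, 82, 106.
Observation 63.6 falls in the class 400 – <500.
L = 400, CF = 54, f = 22, h = 100.
P60 = 400 + ((63.6 − 54)/22)·100 = 400 + 43.6364 = 443.636.

443.64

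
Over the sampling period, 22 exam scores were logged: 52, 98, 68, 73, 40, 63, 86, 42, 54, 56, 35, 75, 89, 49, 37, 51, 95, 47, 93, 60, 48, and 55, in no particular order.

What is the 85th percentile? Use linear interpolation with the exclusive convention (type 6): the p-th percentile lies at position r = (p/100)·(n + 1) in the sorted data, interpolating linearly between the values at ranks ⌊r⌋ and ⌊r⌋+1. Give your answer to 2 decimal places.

Sorted: 35, 37, 40, 42, 47, 48, 49, 51, 52, 54, 55, 56, 60, 63, 68, 73, 75, 86, 89, 93, 95, 98.
n = 22.
r = (85/100)·(22 + 1) = 19.55.
Rank 19 is 89 and rank 20 is 93.
Interpolate: 89 + 0.55·(93 − 89) = 89 + 0.55·4 = 91.2.

91.20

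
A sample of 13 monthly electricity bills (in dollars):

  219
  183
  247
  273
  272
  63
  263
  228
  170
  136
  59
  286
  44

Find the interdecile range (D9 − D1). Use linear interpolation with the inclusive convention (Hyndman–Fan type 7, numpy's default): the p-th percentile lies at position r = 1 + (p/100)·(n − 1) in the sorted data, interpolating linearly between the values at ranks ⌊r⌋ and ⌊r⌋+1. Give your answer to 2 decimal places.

213.00

Sorted: 44, 59, 63, 136, 170, 183, 219, 228, 247, 263, 272, 273, 286.
n = 13.
P10: r = 2.2; ranks 2–3 are 59, 63; interpolating gives 59.8.
P90: r = 11.8; ranks 11–12 are 272, 273; interpolating gives 272.8.
Difference: 272.8 − 59.8 = 213.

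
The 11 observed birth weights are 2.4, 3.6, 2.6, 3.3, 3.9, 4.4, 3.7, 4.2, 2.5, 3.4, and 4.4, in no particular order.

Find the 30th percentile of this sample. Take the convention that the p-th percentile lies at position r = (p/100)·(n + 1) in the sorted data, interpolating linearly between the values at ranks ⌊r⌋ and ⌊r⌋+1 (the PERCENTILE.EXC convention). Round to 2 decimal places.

Sorted: 2.4, 2.5, 2.6, 3.3, 3.4, 3.6, 3.7, 3.9, 4.2, 4.4, 4.4.
n = 11.
r = (30/100)·(11 + 1) = 3.6.
Rank 3 is 2.6 and rank 4 is 3.3.
Interpolate: 2.6 + 0.6·(3.3 − 2.6) = 2.6 + 0.6·0.7 = 3.02.

3.02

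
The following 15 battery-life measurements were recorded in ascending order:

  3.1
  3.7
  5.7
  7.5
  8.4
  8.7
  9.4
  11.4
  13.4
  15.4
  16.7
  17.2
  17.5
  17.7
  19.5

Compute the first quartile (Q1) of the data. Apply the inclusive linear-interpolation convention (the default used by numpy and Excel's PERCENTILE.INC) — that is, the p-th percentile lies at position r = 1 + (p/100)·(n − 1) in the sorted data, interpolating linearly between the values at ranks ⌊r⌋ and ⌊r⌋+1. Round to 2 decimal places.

7.95

n = 15.
r = 1 + (25/100)·(15 − 1) = 1 + 3.5 = 4.5.
Rank 4 is 7.5 and rank 5 is 8.4.
Interpolate: 7.5 + 0.5·(8.4 − 7.5) = 7.5 + 0.5·0.9 = 7.95.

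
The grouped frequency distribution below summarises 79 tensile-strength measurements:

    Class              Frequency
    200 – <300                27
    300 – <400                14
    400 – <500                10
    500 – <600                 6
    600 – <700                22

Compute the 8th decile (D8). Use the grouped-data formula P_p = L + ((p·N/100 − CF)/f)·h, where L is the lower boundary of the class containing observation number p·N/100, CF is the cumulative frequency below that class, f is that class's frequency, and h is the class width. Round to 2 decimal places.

N = 79; target position k = 80/100 · 79 = 63.2.
Cumulative frequencies: 27, 41, 51, 57, 79.
Observation 63.2 falls in the class 600 – <700.
L = 600, CF = 57, f = 22, h = 100.
P80 = 600 + ((63.2 − 57)/22)·100 = 600 + 28.1818 = 628.182.

628.18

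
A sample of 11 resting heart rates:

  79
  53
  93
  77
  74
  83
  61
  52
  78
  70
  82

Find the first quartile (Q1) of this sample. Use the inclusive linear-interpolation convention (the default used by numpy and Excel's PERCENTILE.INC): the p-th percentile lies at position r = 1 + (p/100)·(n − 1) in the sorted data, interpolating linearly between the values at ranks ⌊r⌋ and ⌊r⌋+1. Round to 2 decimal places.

Sorted: 52, 53, 61, 70, 74, 77, 78, 79, 82, 83, 93.
n = 11.
r = 1 + (25/100)·(11 − 1) = 1 + 2.5 = 3.5.
Rank 3 is 61 and rank 4 is 70.
Interpolate: 61 + 0.5·(70 − 61) = 61 + 0.5·9 = 65.5.

65.50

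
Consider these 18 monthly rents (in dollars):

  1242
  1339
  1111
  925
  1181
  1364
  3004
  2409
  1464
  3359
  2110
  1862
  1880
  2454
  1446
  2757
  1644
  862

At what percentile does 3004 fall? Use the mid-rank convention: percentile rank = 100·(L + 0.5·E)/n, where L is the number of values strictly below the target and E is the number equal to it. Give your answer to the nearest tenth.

91.7

Sorted: 862, 925, 1111, 1181, 1242, 1339, 1364, 1446, 1464, 1644, 1862, 1880, 2110, 2409, 2454, 2757, 3004, 3359.
Count below 3004: L = 16; count equal: E = 1; n = 18.
Percentile rank = 100·(16 + 0.5·1)/18 = 100·16.5/18 = 91.67.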